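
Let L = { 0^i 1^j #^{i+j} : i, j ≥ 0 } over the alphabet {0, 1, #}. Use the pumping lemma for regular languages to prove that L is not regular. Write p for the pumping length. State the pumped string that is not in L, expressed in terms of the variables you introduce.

Assume L is regular. Let p be the pumping length given by the pumping lemma.
Take w = 0^p 1^p #^{2p} ∈ L (with i=j=p, i+j=2p), |w| = 4p ≥ p.
The pumping lemma gives a decomposition w = xyz where |xy| ≤ p and |y| ≥ 1.
Since the first p symbols of w are all 0's and |xy| ≤ p, y lies entirely in the leading 0-block: y = 0^k for some k with 1 ≤ k ≤ p.
Consider xy^2z = 0^{p+k} 1^p #^{2p}. Now the 0- and 1-counts sum to 2p+k, but the #-count is 2p ≠ 2p+k. So xy^2z ∉ L.
This is a contradiction; hence L is not regular.

0^{p+k} 1^p #^{2p}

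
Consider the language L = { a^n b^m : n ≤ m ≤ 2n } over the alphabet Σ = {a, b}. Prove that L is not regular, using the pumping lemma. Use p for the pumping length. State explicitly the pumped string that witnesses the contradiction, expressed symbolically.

a^{p+k} b^p

Assume L is regular. Let p be the pumping length given by the pumping lemma.
Take w = a^p b^p ∈ L (since p ≤ p ≤ 2p), with |w| = 2p ≥ p.
Write w = xyz as guaranteed by the lemma, with |xy| ≤ p and |y| > 0.
Since the first p symbols of w are all a's and |xy| ≤ p, y lies entirely in the leading a-block: y = a^k for some k with 1 ≤ k ≤ p.
Pump with i = 2: xy^2z = a^{p+k} b^p. Now n = p+k > p = m, so the condition n ≤ m fails. Thus xy^2z ∉ L.
This contradicts the pumping lemma, so L is not regular.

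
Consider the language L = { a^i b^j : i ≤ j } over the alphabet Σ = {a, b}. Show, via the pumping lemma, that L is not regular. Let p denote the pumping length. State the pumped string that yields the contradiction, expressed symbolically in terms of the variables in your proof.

Assume L is regular; let p be its pumping constant.
Choose w = a^p b^p ∈ L, with |w| = 2p ≥ p.
By the pumping lemma, w = xyz with |xy| ≤ p and |y| > 0.
Because |xy| ≤ p and w begins with p copies of a, we have y = a^k with 1 ≤ k ≤ p.
Consider xy^2z = a^{p+k} b^p. Since k ≥ 1, the a-count p+k exceeds the b-count p, so i ≤ j fails; thus xy^2z ∉ L.
This is a contradiction; hence L is not regular.

a^{p+k} b^p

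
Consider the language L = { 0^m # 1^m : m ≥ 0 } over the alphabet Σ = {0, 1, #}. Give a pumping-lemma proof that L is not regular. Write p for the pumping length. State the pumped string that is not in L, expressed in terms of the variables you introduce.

Suppose for contradiction that L is regular, and let p be the pumping length.
Take w = 0^p # 1^p ∈ L with |w| = 2p+1 ≥ p.
Write w = xyz as guaranteed by the lemma, with |xy| ≤ p and |y| > 0.
The first p characters of w are 0's, so xy (and hence y) consists only of 0's. Write y = 0^k, 1 ≤ k ≤ p.
Pump with i = 2: xy^2z = 0^{p+k} # 1^p, which would require p+k = p. But k ≥ 1, so xy^2z ∉ L.
This contradicts the pumping lemma, so L is not regular.

0^{p+k} # 1^p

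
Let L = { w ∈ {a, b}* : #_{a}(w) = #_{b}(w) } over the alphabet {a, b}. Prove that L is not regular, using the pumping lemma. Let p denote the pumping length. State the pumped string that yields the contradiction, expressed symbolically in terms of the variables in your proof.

a^{p+k} b^p

Assume L is regular; let p be its pumping constant.
Choose w = a^p b^p ∈ L with |w| = 2p ≥ p.
Write w = xyz as guaranteed by the lemma, with |xy| ≤ p and y is nonempty.
Because |xy| ≤ p and w begins with p copies of a, we have y = a^k with 1 ≤ k ≤ p.
Pump with i = 2: xy^2z = a^{p+k} b^p has p+k occurrences of a but only p of b. Since k ≥ 1 the counts differ, so xy^2z ∉ L.
This contradicts the pumping lemma, so L is not regular.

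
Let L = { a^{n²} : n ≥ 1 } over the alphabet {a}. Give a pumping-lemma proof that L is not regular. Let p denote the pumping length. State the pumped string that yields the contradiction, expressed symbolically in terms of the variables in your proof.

a^{p²+k}

Assume L is regular. Let p be the pumping length given by the pumping lemma.
Take w = a^{p²} ∈ L with |w| = p² ≥ p.
By the pumping lemma, w = xyz with |xy| ≤ p and y is nonempty.
Then y = a^k for some k with 1 ≤ k ≤ p.
Pump with i = 2: xy^2z = a^{p²+k}. Since 1 ≤ k ≤ p, p² < p²+k ≤ p²+p < (p+1)², so p²+k lies strictly between consecutive squares and is not a perfect square. So xy^2z ∉ L.
This is a contradiction; hence L is not regular.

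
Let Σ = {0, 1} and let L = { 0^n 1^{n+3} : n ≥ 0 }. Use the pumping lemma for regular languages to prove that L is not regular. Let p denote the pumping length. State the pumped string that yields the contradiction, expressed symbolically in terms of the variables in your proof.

Suppose for contradiction that L is regular, and let p be the pumping length.
Let w = 0^p 1^{p+3} ∈ L; note |w| = 2p+3 ≥ p.
The pumping lemma gives a decomposition w = xyz where |xy| ≤ p and y is nonempty.
Because |xy| ≤ p and w begins with p copies of 0, we have y = 0^k with 1 ≤ k ≤ p.
Pump with i = 2: xy^2z = 0^{p+k} 1^{p+3}. For this to lie in L we would need p+3 = (p+k)+3, which forces k = 0. But k ≥ 1, so xy^2z ∉ L.
This is a contradiction; hence L is not regular.

0^{p+k} 1^{p+3}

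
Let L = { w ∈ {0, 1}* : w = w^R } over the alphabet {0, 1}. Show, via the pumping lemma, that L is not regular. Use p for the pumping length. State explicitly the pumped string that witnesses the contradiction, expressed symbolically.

0^{p+k} 1 0^p

Suppose for contradiction that L is regular, and let p be the pumping length.
Take w = 0^p 1 0^p, a palindrome of length 2p+1 ≥ p.
The pumping lemma gives a decomposition w = xyz where |xy| ≤ p and |y| > 0.
The first p characters of w are 0's, so xy (and hence y) consists only of 0's. Write y = 0^k, 1 ≤ k ≤ p.
Pump with i = 2: xy^2z = 0^{p+k} 1 0^p. Its reverse is 0^p 1 0^{p+k}, which differs from xy^2z since k ≥ 1. So xy^2z is not a palindrome and xy^2z ∉ L.
This contradicts the pumping lemma, so L is not regular.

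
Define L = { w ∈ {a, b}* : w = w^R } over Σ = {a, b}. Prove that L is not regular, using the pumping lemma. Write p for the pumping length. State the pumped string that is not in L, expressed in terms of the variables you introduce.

Assume L is regular. Let p be the pumping length given by the pumping lemma.
Take w = a^p b a^p, a palindrome of length 2p+1 ≥ p.
By the pumping lemma, w = xyz with |xy| ≤ p and y is nonempty.
The first p characters of w are a's, so xy (and hence y) consists only of a's. Write y = a^k, 1 ≤ k ≤ p.
Pump with i = 2: xy^2z = a^{p+k} b a^p. Its reverse is a^p b a^{p+k}, which differs from xy^2z since k ≥ 1. So xy^2z is not a palindrome and xy^2z ∉ L.
Contradiction. Therefore L is not regular.

a^{p+k} b a^p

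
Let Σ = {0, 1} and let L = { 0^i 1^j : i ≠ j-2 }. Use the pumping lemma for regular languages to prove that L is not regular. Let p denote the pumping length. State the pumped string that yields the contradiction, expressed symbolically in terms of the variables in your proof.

Suppose for contradiction that L is regular, and let p be the pumping length.
Choose w = 0^p 1^{p+p!+2}. Since p ≠ (p+p!+2)-2 = p+p!, w ∈ L; and |w| ≥ p.
Write w = xyz as guaranteed by the lemma, with |xy| ≤ p and |y| ≥ 1.
Since the first p symbols of w are all 0's and |xy| ≤ p, y lies entirely in the leading 0-block: y = 0^k for some k with 1 ≤ k ≤ p.
Since 1 ≤ k ≤ p, k divides p!; set t = 1 + p!/k. Then xy^t z has p + (p!/k)·k = p + p! copies of 0. Now the 0-count is p+p! and (1-count)-2 = (p+p!+2)-2 = p+p!, so i ≠ j-2 fails. So xy^t z = 0^{p+p!} 1^{p+p!+2} ∉ L.
Contradiction. Therefore L is not regular.

0^{p+p!} 1^{p+p!+2}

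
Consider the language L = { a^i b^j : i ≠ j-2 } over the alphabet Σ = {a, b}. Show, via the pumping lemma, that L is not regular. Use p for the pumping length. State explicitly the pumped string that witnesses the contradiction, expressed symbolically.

Toward a contradiction, assume L is regular with pumping length p.
Choose w = a^p b^{p+p!+2}. Since p ≠ (p+p!+2)-2 = p+p!, w ∈ L; and |w| ≥ p.
By the pumping lemma, w = xyz with |xy| ≤ p and y is nonempty.
The first p characters of w are a's, so xy (and hence y) consists only of a's. Write y = a^k, 1 ≤ k ≤ p.
Since 1 ≤ k ≤ p, k divides p!; set t = 1 + p!/k. Then xy^t z has p + (p!/k)·k = p + p! copies of a. Now the a-count is p+p! and (b-count)-2 = (p+p!+2)-2 = p+p!, so i ≠ j-2 fails. So xy^t z = a^{p+p!} b^{p+p!+2} ∉ L.
Contradiction. Therefore L is not regular.

a^{p+p!} b^{p+p!+2}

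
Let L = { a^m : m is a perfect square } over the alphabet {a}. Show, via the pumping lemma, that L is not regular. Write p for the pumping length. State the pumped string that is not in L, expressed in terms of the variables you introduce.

Suppose for contradiction that L is regular, and let p be the pumping length.
Take w = a^{p²} ∈ L with |w| = p² ≥ p.
The pumping lemma gives a decomposition w = xyz where |xy| ≤ p and |y| ≥ 1.
Then y = a^k for some k with 1 ≤ k ≤ p.
Pump with i = 2: xy^2z = a^{p²+k}. Since 1 ≤ k ≤ p, p² < p²+k ≤ p²+p < (p+1)², so p²+k lies strictly between consecutive squares and is not a perfect square. So xy^2z ∉ L.
This is a contradiction; hence L is not regular.

a^{p²+k}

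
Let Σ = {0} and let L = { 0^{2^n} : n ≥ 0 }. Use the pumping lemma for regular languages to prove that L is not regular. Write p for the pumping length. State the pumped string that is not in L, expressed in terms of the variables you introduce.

Assume L is regular; let p be its pumping constant.
Take w = 0^{2^p} ∈ L with |w| = 2^p ≥ p.
Write w = xyz as guaranteed by the lemma, with |xy| ≤ p and |y| ≥ 1.
Then y = 0^k for some k with 1 ≤ k ≤ p.
Pump with i = 2: xy^2z = 0^{2^p+k}. Since 1 ≤ k ≤ p < 2^p, we have 2^p < 2^p+k < 2^{p+1}, so 2^p+k is not a power of 2. So xy^2z ∉ L.
This contradicts the pumping lemma, so L is not regular.

0^{2^p+k}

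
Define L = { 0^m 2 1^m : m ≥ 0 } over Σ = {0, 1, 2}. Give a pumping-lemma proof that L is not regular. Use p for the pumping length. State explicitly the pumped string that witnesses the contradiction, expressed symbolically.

0^{p+k} 2 1^p

Assume L is regular. Let p be the pumping length given by the pumping lemma.
Take w = 0^p 2 1^p ∈ L with |w| = 2p+1 ≥ p.
By the pumping lemma, w = xyz with |xy| ≤ p and |y| > 0.
Since the first p symbols of w are all 0's and |xy| ≤ p, y lies entirely in the leading 0-block: y = 0^k for some k with 1 ≤ k ≤ p.
Pump with i = 2: xy^2z = 0^{p+k} 2 1^p, which would require p+k = p. But k ≥ 1, so xy^2z ∉ L.
This contradicts the pumping lemma, so L is not regular.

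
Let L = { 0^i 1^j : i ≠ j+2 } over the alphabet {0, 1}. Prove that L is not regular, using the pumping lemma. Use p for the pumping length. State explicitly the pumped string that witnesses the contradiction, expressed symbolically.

0^{p+p!} 1^{p+p!-2}

Suppose for contradiction that L is regular, and let p be the pumping length.
Choose w = 0^p 1^{p+p!-2}. Since p ≠ (p+p!-2)+2 = p+p!, w ∈ L; and |w| ≥ p.
Write w = xyz as guaranteed by the lemma, with |xy| ≤ p and |y| ≥ 1.
Since the first p symbols of w are all 0's and |xy| ≤ p, y lies entirely in the leading 0-block: y = 0^k for some k with 1 ≤ k ≤ p.
Since 1 ≤ k ≤ p, k divides p!; set t = 1 + p!/k. Then xy^t z has p + (p!/k)·k = p + p! copies of 0. Now the 0-count is p+p! and (1-count)+2 = (p+p!-2)+2 = p+p!, so i ≠ j+2 fails. So xy^t z = 0^{p+p!} 1^{p+p!-2} ∉ L.
This contradicts the pumping lemma, so L is not regular.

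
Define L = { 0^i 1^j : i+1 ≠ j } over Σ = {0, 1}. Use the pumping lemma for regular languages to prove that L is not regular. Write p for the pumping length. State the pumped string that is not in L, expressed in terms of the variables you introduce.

0^{p+p!} 1^{p+p!+1}

Assume L is regular. Let p be the pumping length given by the pumping lemma.
Choose w = 0^p 1^{p+p!+1}. Since p ≠ (p+p!+1)-1 = p+p!, w ∈ L; and |w| ≥ p.
Write w = xyz as guaranteed by the lemma, with |xy| ≤ p and y is nonempty.
The first p characters of w are 0's, so xy (and hence y) consists only of 0's. Write y = 0^k, 1 ≤ k ≤ p.
Since 1 ≤ k ≤ p, k divides p!; set t = 1 + p!/k. Then xy^t z has p + (p!/k)·k = p + p! copies of 0. Now the 0-count is p+p! and (1-count)-1 = (p+p!+1)-1 = p+p!, so i+1 ≠ j fails. So xy^t z = 0^{p+p!} 1^{p+p!+1} ∉ L.
This contradicts the pumping lemma, so L is not regular.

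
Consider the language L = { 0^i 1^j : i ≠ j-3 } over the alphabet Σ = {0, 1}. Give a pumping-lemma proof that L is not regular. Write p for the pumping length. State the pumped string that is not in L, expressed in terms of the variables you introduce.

Assume L is regular. Let p be the pumping length given by the pumping lemma.
Choose w = 0^p 1^{p+p!+3}. Since p ≠ (p+p!+3)-3 = p+p!, w ∈ L; and |w| ≥ p.
The pumping lemma gives a decomposition w = xyz where |xy| ≤ p and y is nonempty.
Because |xy| ≤ p and w begins with p copies of 0, we have y = 0^k with 1 ≤ k ≤ p.
Since 1 ≤ k ≤ p, k divides p!; set t = 1 + p!/k. Then xy^t z has p + (p!/k)·k = p + p! copies of 0. Now the 0-count is p+p! and (1-count)-3 = (p+p!+3)-3 = p+p!, so i ≠ j-3 fails. So xy^t z = 0^{p+p!} 1^{p+p!+3} ∉ L.
This is a contradiction; hence L is not regular.

0^{p+p!} 1^{p+p!+3}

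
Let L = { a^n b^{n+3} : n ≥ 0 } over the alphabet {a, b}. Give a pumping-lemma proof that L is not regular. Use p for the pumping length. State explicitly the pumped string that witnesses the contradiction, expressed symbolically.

a^{p+k} b^{p+3}

Toward a contradiction, assume L is regular with pumping length p.
Let w = a^p b^{p+3} ∈ L; note |w| = 2p+3 ≥ p.
By the pumping lemma, w = xyz with |xy| ≤ p and y is nonempty.
The first p characters of w are a's, so xy (and hence y) consists only of a's. Write y = a^k, 1 ≤ k ≤ p.
Pump with i = 2: xy^2z = a^{p+k} b^{p+3}. For this to lie in L we would need p+3 = (p+k)+3, which forces k = 0. But k ≥ 1, so xy^2z ∉ L.
This is a contradiction; hence L is not regular.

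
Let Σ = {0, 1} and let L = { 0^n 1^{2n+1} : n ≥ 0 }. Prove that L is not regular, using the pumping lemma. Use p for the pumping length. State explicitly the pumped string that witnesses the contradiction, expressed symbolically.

Suppose for contradiction that L is regular, and let p be the pumping length.
Take w = 0^p 1^{2p+1}. Then w ∈ L and |w| = 3p+1 ≥ p.
Write w = xyz as guaranteed by the lemma, with |xy| ≤ p and y is nonempty.
Since the first p symbols of w are all 0's and |xy| ≤ p, y lies entirely in the leading 0-block: y = 0^k for some k with 1 ≤ k ≤ p.
Pump with i = 2: xy^2z = 0^{p+k} 1^{2p+1}. For this to lie in L we would need 2p+1 = 2(p+k)+1, which forces k = 0. But k ≥ 1, so xy^2z ∉ L.
This contradicts the pumping lemma, so L is not regular.

0^{p+k} 1^{2p+1}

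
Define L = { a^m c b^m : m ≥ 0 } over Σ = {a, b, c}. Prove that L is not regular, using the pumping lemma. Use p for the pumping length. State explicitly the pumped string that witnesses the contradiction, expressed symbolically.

Assume L is regular; let p be its pumping constant.
Take w = a^p c b^p ∈ L with |w| = 2p+1 ≥ p.
The pumping lemma gives a decomposition w = xyz where |xy| ≤ p and |y| ≥ 1.
Because |xy| ≤ p and w begins with p copies of a, we have y = a^k with 1 ≤ k ≤ p.
Pump with i = 2: xy^2z = a^{p+k} c b^p, which would require p+k = p. But k ≥ 1, so xy^2z ∉ L.
This is a contradiction; hence L is not regular.

a^{p+k} c b^p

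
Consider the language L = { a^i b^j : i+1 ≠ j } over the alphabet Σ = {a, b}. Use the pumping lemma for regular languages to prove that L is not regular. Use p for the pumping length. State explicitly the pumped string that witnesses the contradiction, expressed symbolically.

a^{p+p!} b^{p+p!+1}

Assume L is regular. Let p be the pumping length given by the pumping lemma.
Choose w = a^p b^{p+p!+1}. Since p ≠ (p+p!+1)-1 = p+p!, w ∈ L; and |w| ≥ p.
By the pumping lemma, w = xyz with |xy| ≤ p and |y| ≥ 1.
Since the first p symbols of w are all a's and |xy| ≤ p, y lies entirely in the leading a-block: y = a^k for some k with 1 ≤ k ≤ p.
Since 1 ≤ k ≤ p, k divides p!; set t = 1 + p!/k. Then xy^t z has p + (p!/k)·k = p + p! copies of a. Now the a-count is p+p! and (b-count)-1 = (p+p!+1)-1 = p+p!, so i+1 ≠ j fails. So xy^t z = a^{p+p!} b^{p+p!+1} ∉ L.
This is a contradiction; hence L is not regular.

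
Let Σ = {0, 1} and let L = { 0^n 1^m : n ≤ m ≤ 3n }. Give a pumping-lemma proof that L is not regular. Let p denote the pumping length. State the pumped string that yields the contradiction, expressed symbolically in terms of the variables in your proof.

0^{p+k} 1^p

Assume L is regular; let p be its pumping constant.
Take w = 0^p 1^p ∈ L (since p ≤ p ≤ 3p), with |w| = 2p ≥ p.
Write w = xyz as guaranteed by the lemma, with |xy| ≤ p and y is nonempty.
Since the first p symbols of w are all 0's and |xy| ≤ p, y lies entirely in the leading 0-block: y = 0^k for some k with 1 ≤ k ≤ p.
Pump with i = 2: xy^2z = 0^{p+k} 1^p. Now n = p+k > p = m, so the condition n ≤ m fails. Thus xy^2z ∉ L.
This contradicts the pumping lemma, so L is not regular.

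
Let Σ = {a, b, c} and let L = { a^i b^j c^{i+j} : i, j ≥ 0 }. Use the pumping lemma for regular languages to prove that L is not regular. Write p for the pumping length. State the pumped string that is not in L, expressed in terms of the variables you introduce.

Assume L is regular; let p be its pumping constant.
Take w = a^p b^p c^{2p} ∈ L (with i=j=p, i+j=2p), |w| = 4p ≥ p.
The pumping lemma gives a decomposition w = xyz where |xy| ≤ p and |y| > 0.
The first p characters of w are a's, so xy (and hence y) consists only of a's. Write y = a^k, 1 ≤ k ≤ p.
Consider xy^2z = a^{p+k} b^p c^{2p}. Now the a- and b-counts sum to 2p+k, but the c-count is 2p ≠ 2p+k. So xy^2z ∉ L.
Contradiction. Therefore L is not regular.

a^{p+k} b^p c^{2p}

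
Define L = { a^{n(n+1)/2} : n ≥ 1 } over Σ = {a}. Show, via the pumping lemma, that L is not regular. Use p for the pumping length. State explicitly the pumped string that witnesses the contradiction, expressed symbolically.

a^{p(p+1)/2+k}

Suppose for contradiction that L is regular, and let p be the pumping length.
Take w = a^{p(p+1)/2} ∈ L with |w| = p(p+1)/2 ≥ p.
The pumping lemma gives a decomposition w = xyz where |xy| ≤ p and |y| > 0.
Then y = a^k for some k with 1 ≤ k ≤ p.
Pump with i = 2: xy^2z = a^{p(p+1)/2+k}. Since 1 ≤ k ≤ p, p(p+1)/2 < p(p+1)/2+k ≤ p(p+1)/2+p < (p+1)(p+2)/2, so p(p+1)/2+k is strictly between consecutive triangular numbers. So xy^2z ∉ L.
Contradiction. Therefore L is not regular.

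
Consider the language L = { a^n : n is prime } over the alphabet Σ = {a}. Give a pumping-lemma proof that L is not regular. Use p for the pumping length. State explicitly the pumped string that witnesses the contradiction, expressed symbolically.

a^{q(1+k)}

Suppose for contradiction that L is regular, and let p be the pumping length.
Let q be a prime with q ≥ p+2 (infinitely many primes exist), and take w = a^q ∈ L with |w| = q ≥ p.
Write w = xyz as guaranteed by the lemma, with |xy| ≤ p and |y| ≥ 1.
Then y = a^k for some k with 1 ≤ k ≤ p.
Since 1 ≤ k ≤ p, |xz| = q-k. Pump with i = q+1: |xy^{q+1}z| = (q-k)+(q+1)k = q+qk = q(1+k), which is composite (both factors ≥ 2). So xy^{q+1}z = a^{q(1+k)} ∉ L.
Contradiction. Therefore L is not regular.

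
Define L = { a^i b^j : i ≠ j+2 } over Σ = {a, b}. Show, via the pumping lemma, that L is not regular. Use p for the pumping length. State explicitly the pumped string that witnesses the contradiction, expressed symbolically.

a^{p+p!} b^{p+p!-2}

Suppose for contradiction that L is regular, and let p be the pumping length.
Choose w = a^p b^{p+p!-2}. Since p ≠ (p+p!-2)+2 = p+p!, w ∈ L; and |w| ≥ p.
The pumping lemma gives a decomposition w = xyz where |xy| ≤ p and |y| > 0.
Because |xy| ≤ p and w begins with p copies of a, we have y = a^k with 1 ≤ k ≤ p.
Since 1 ≤ k ≤ p, k divides p!; set t = 1 + p!/k. Then xy^t z has p + (p!/k)·k = p + p! copies of a. Now the a-count is p+p! and (b-count)+2 = (p+p!-2)+2 = p+p!, so i ≠ j+2 fails. So xy^t z = a^{p+p!} b^{p+p!-2} ∉ L.
This is a contradiction; hence L is not regular.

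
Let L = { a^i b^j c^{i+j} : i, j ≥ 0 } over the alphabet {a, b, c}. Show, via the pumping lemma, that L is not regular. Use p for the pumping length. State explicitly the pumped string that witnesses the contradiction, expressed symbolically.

Assume L is regular. Let p be the pumping length given by the pumping lemma.
Take w = a^p b^p c^{2p} ∈ L (with i=j=p, i+j=2p), |w| = 4p ≥ p.
By the pumping lemma, w = xyz with |xy| ≤ p and |y| > 0.
Because |xy| ≤ p and w begins with p copies of a, we have y = a^k with 1 ≤ k ≤ p.
Consider xy^2z = a^{p+k} b^p c^{2p}. Now the a- and b-counts sum to 2p+k, but the c-count is 2p ≠ 2p+k. So xy^2z ∉ L.
This contradicts the pumping lemma, so L is not regular.

a^{p+k} b^p c^{2p}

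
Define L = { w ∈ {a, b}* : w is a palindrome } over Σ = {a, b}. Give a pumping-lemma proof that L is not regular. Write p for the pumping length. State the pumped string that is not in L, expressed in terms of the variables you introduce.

a^{p+k} b a^p

Assume L is regular; let p be its pumping constant.
Take w = a^p b a^p, a palindrome of length 2p+1 ≥ p.
Write w = xyz as guaranteed by the lemma, with |xy| ≤ p and |y| ≥ 1.
Because |xy| ≤ p and w begins with p copies of a, we have y = a^k with 1 ≤ k ≤ p.
Pump with i = 2: xy^2z = a^{p+k} b a^p. Its reverse is a^p b a^{p+k}, which differs from xy^2z since k ≥ 1. So xy^2z is not a palindrome and xy^2z ∉ L.
Contradiction. Therefore L is not regular.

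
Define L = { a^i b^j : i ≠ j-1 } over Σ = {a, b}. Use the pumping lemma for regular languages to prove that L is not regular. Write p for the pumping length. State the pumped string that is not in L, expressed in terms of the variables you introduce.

a^{p+p!} b^{p+p!+1}

Assume L is regular. Let p be the pumping length given by the pumping lemma.
Choose w = a^p b^{p+p!+1}. Since p ≠ (p+p!+1)-1 = p+p!, w ∈ L; and |w| ≥ p.
By the pumping lemma, w = xyz with |xy| ≤ p and |y| ≥ 1.
The first p characters of w are a's, so xy (and hence y) consists only of a's. Write y = a^k, 1 ≤ k ≤ p.
Since 1 ≤ k ≤ p, k divides p!; set t = 1 + p!/k. Then xy^t z has p + (p!/k)·k = p + p! copies of a. Now the a-count is p+p! and (b-count)-1 = (p+p!+1)-1 = p+p!, so i ≠ j-1 fails. So xy^t z = a^{p+p!} b^{p+p!+1} ∉ L.
This contradicts the pumping lemma, so L is not regular.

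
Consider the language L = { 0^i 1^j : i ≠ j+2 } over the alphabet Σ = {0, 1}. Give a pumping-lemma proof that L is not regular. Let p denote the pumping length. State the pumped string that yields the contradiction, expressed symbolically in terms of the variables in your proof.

0^{p+p!} 1^{p+p!-2}

Toward a contradiction, assume L is regular with pumping length p.
Choose w = 0^p 1^{p+p!-2}. Since p ≠ (p+p!-2)+2 = p+p!, w ∈ L; and |w| ≥ p.
Write w = xyz as guaranteed by the lemma, with |xy| ≤ p and |y| ≥ 1.
Because |xy| ≤ p and w begins with p copies of 0, we have y = 0^k with 1 ≤ k ≤ p.
Since 1 ≤ k ≤ p, k divides p!; set t = 1 + p!/k. Then xy^t z has p + (p!/k)·k = p + p! copies of 0. Now the 0-count is p+p! and (1-count)+2 = (p+p!-2)+2 = p+p!, so i ≠ j+2 fails. So xy^t z = 0^{p+p!} 1^{p+p!-2} ∉ L.
This is a contradiction; hence L is not regular.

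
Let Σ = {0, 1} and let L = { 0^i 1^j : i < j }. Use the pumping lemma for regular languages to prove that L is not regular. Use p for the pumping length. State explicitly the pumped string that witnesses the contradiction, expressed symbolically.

0^{p+k} 1^{p+1}

Toward a contradiction, assume L is regular with pumping length p.
Choose w = 0^p 1^{p+1} ∈ L, with |w| = 2p+1 ≥ p.
The pumping lemma gives a decomposition w = xyz where |xy| ≤ p and y is nonempty.
The first p characters of w are 0's, so xy (and hence y) consists only of 0's. Write y = 0^k, 1 ≤ k ≤ p.
Consider xy^2z = 0^{p+k} 1^{p+1}. Since k ≥ 1, the 0-count p+k is at least p+1, so i < j fails; thus xy^2z ∉ L.
This is a contradiction; hence L is not regular.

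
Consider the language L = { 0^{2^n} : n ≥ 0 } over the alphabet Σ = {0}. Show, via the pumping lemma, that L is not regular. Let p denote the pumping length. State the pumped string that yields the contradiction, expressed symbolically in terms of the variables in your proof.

Assume L is regular; let p be its pumping constant.
Take w = 0^{2^p} ∈ L with |w| = 2^p ≥ p.
By the pumping lemma, w = xyz with |xy| ≤ p and |y| ≥ 1.
Then y = 0^k for some k with 1 ≤ k ≤ p.
Pump with i = 2: xy^2z = 0^{2^p+k}. Since 1 ≤ k ≤ p < 2^p, we have 2^p < 2^p+k < 2^{p+1}, so 2^p+k is not a power of 2. So xy^2z ∉ L.
Contradiction. Therefore L is not regular.

0^{2^p+k}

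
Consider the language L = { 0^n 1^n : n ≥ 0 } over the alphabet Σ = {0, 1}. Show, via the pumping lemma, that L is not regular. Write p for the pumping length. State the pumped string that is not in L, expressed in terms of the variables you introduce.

Assume L is regular; let p be its pumping constant.
Let w = 0^p 1^p ∈ L; note |w| = 2p ≥ p.
Write w = xyz as guaranteed by the lemma, with |xy| ≤ p and |y| > 0.
The first p characters of w are 0's, so xy (and hence y) consists only of 0's. Write y = 0^k, 1 ≤ k ≤ p.
Pump with i = 2: xy^2z = 0^{p+k} 1^p. For this to lie in L we would need p = p+k, which forces k = 0. But k ≥ 1, so xy^2z ∉ L.
This is a contradiction; hence L is not regular.

0^{p+k} 1^p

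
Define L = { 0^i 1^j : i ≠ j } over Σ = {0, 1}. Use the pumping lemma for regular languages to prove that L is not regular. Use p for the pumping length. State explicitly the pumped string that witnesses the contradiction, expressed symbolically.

Toward a contradiction, assume L is regular with pumping length p.
Choose w = 0^p 1^{p+p!}. Since p ≠ p+p!, w ∈ L; and |w| ≥ p.
Write w = xyz as guaranteed by the lemma, with |xy| ≤ p and y is nonempty.
The first p characters of w are 0's, so xy (and hence y) consists only of 0's. Write y = 0^k, 1 ≤ k ≤ p.
Since 1 ≤ k ≤ p, k divides p!; set t = 1 + p!/k. Then xy^t z has p + (p!/k)·k = p + p! copies of 0. Now the 0-count equals the 1-count, so i ≠ j fails. So xy^t z = 0^{p+p!} 1^{p+p!} ∉ L.
This contradicts the pumping lemma, so L is not regular.

0^{p+p!} 1^{p+p!}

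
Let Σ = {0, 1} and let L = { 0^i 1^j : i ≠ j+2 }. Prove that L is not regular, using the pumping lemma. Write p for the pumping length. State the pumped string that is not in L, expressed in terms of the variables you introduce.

0^{p+p!} 1^{p+p!-2}

Assume L is regular. Let p be the pumping length given by the pumping lemma.
Choose w = 0^p 1^{p+p!-2}. Since p ≠ (p+p!-2)+2 = p+p!, w ∈ L; and |w| ≥ p.
The pumping lemma gives a decomposition w = xyz where |xy| ≤ p and |y| > 0.
Since the first p symbols of w are all 0's and |xy| ≤ p, y lies entirely in the leading 0-block: y = 0^k for some k with 1 ≤ k ≤ p.
Since 1 ≤ k ≤ p, k divides p!; set t = 1 + p!/k. Then xy^t z has p + (p!/k)·k = p + p! copies of 0. Now the 0-count is p+p! and (1-count)+2 = (p+p!-2)+2 = p+p!, so i ≠ j+2 fails. So xy^t z = 0^{p+p!} 1^{p+p!-2} ∉ L.
This is a contradiction; hence L is not regular.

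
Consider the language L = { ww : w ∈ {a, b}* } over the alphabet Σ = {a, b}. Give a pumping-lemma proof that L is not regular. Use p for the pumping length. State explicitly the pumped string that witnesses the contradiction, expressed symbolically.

Suppose for contradiction that L is regular, and let p be the pumping length.
Take w = a^p b^p a^p b^p = uu where u = a^pb^p; then w ∈ L and |w| = 4p ≥ p.
By the pumping lemma, w = xyz with |xy| ≤ p and |y| ≥ 1.
Because |xy| ≤ p and w begins with p copies of a, we have y = a^k with 1 ≤ k ≤ p.
Pump with i = 2: xy^2z = a^{p+k} b^p a^p b^p, of length 4p+k. Suppose this equals vv. The string starts with a and ends with b, so v does too; thus the boundary between the two copies of v is a b→a transition. There is exactly one such transition, at position 2p+k, so |v| = 2p+k and |vv| = 4p+2k ≠ 4p+k since k ≥ 1. So xy^2z ∉ L.
This contradicts the pumping lemma, so L is not regular.

a^{p+k} b^p a^p b^p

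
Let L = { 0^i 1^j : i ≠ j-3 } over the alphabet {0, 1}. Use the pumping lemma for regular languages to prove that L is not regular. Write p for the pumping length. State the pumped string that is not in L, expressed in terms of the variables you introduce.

0^{p+p!} 1^{p+p!+3}

Assume L is regular. Let p be the pumping length given by the pumping lemma.
Choose w = 0^p 1^{p+p!+3}. Since p ≠ (p+p!+3)-3 = p+p!, w ∈ L; and |w| ≥ p.
Write w = xyz as guaranteed by the lemma, with |xy| ≤ p and |y| > 0.
The first p characters of w are 0's, so xy (and hence y) consists only of 0's. Write y = 0^k, 1 ≤ k ≤ p.
Since 1 ≤ k ≤ p, k divides p!; set t = 1 + p!/k. Then xy^t z has p + (p!/k)·k = p + p! copies of 0. Now the 0-count is p+p! and (1-count)-3 = (p+p!+3)-3 = p+p!, so i ≠ j-3 fails. So xy^t z = 0^{p+p!} 1^{p+p!+3} ∉ L.
This contradicts the pumping lemma, so L is not regular.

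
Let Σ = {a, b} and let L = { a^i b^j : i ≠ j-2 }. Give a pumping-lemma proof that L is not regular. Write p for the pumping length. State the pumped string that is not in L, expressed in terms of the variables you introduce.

Assume L is regular. Let p be the pumping length given by the pumping lemma.
Choose w = a^p b^{p+p!+2}. Since p ≠ (p+p!+2)-2 = p+p!, w ∈ L; and |w| ≥ p.
The pumping lemma gives a decomposition w = xyz where |xy| ≤ p and |y| ≥ 1.
The first p characters of w are a's, so xy (and hence y) consists only of a's. Write y = a^k, 1 ≤ k ≤ p.
Since 1 ≤ k ≤ p, k divides p!; set t = 1 + p!/k. Then xy^t z has p + (p!/k)·k = p + p! copies of a. Now the a-count is p+p! and (b-count)-2 = (p+p!+2)-2 = p+p!, so i ≠ j-2 fails. So xy^t z = a^{p+p!} b^{p+p!+2} ∉ L.
Contradiction. Therefore L is not regular.

a^{p+p!} b^{p+p!+2}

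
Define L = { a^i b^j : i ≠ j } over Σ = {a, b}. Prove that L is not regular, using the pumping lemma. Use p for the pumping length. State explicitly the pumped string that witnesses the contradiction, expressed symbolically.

Assume L is regular. Let p be the pumping length given by the pumping lemma.
Choose w = a^p b^{p+p!}. Since p ≠ p+p!, w ∈ L; and |w| ≥ p.
By the pumping lemma, w = xyz with |xy| ≤ p and y is nonempty.
The first p characters of w are a's, so xy (and hence y) consists only of a's. Write y = a^k, 1 ≤ k ≤ p.
Since 1 ≤ k ≤ p, k divides p!; set t = 1 + p!/k. Then xy^t z has p + (p!/k)·k = p + p! copies of a. Now the a-count equals the b-count, so i ≠ j fails. So xy^t z = a^{p+p!} b^{p+p!} ∉ L.
This is a contradiction; hence L is not regular.

a^{p+p!} b^{p+p!}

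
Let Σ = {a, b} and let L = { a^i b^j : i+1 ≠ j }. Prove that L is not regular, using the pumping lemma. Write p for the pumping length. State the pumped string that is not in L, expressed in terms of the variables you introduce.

Assume L is regular; let p be its pumping constant.
Choose w = a^p b^{p+p!+1}. Since p ≠ (p+p!+1)-1 = p+p!, w ∈ L; and |w| ≥ p.
Write w = xyz as guaranteed by the lemma, with |xy| ≤ p and |y| ≥ 1.
Because |xy| ≤ p and w begins with p copies of a, we have y = a^k with 1 ≤ k ≤ p.
Since 1 ≤ k ≤ p, k divides p!; set t = 1 + p!/k. Then xy^t z has p + (p!/k)·k = p + p! copies of a. Now the a-count is p+p! and (b-count)-1 = (p+p!+1)-1 = p+p!, so i+1 ≠ j fails. So xy^t z = a^{p+p!} b^{p+p!+1} ∉ L.
Contradiction. Therefore L is not regular.

a^{p+p!} b^{p+p!+1}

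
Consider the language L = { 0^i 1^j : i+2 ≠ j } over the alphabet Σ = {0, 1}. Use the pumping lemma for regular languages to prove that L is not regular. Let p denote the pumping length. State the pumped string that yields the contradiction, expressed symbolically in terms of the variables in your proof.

0^{p+p!} 1^{p+p!+2}

Assume L is regular; let p be its pumping constant.
Choose w = 0^p 1^{p+p!+2}. Since p ≠ (p+p!+2)-2 = p+p!, w ∈ L; and |w| ≥ p.
The pumping lemma gives a decomposition w = xyz where |xy| ≤ p and y is nonempty.
The first p characters of w are 0's, so xy (and hence y) consists only of 0's. Write y = 0^k, 1 ≤ k ≤ p.
Since 1 ≤ k ≤ p, k divides p!; set t = 1 + p!/k. Then xy^t z has p + (p!/k)·k = p + p! copies of 0. Now the 0-count is p+p! and (1-count)-2 = (p+p!+2)-2 = p+p!, so i+2 ≠ j fails. So xy^t z = 0^{p+p!} 1^{p+p!+2} ∉ L.
Contradiction. Therefore L is not regular.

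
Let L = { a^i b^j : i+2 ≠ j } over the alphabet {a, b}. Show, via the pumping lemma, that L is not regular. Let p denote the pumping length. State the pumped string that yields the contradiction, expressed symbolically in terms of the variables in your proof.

Assume L is regular; let p be its pumping constant.
Choose w = a^p b^{p+p!+2}. Since p ≠ (p+p!+2)-2 = p+p!, w ∈ L; and |w| ≥ p.
By the pumping lemma, w = xyz with |xy| ≤ p and y is nonempty.
The first p characters of w are a's, so xy (and hence y) consists only of a's. Write y = a^k, 1 ≤ k ≤ p.
Since 1 ≤ k ≤ p, k divides p!; set t = 1 + p!/k. Then xy^t z has p + (p!/k)·k = p + p! copies of a. Now the a-count is p+p! and (b-count)-2 = (p+p!+2)-2 = p+p!, so i+2 ≠ j fails. So xy^t z = a^{p+p!} b^{p+p!+2} ∉ L.
Contradiction. Therefore L is not regular.

a^{p+p!} b^{p+p!+2}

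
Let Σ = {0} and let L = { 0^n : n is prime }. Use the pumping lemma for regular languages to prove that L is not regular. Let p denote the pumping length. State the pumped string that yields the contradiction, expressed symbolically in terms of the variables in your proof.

0^{q(1+k)}

Suppose for contradiction that L is regular, and let p be the pumping length.
Let q be a prime with q ≥ p+2 (infinitely many primes exist), and take w = 0^q ∈ L with |w| = q ≥ p.
Write w = xyz as guaranteed by the lemma, with |xy| ≤ p and |y| > 0.
Then y = 0^k for some k with 1 ≤ k ≤ p.
Since 1 ≤ k ≤ p, |xz| = q-k. Pump with i = q+1: |xy^{q+1}z| = (q-k)+(q+1)k = q+qk = q(1+k), which is composite (both factors ≥ 2). So xy^{q+1}z = 0^{q(1+k)} ∉ L.
This is a contradiction; hence L is not regular.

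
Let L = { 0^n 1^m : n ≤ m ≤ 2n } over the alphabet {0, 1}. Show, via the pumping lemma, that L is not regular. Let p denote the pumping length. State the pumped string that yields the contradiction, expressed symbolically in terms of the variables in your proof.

Assume L is regular; let p be its pumping constant.
Take w = 0^p 1^p ∈ L (since p ≤ p ≤ 2p), with |w| = 2p ≥ p.
By the pumping lemma, w = xyz with |xy| ≤ p and y is nonempty.
The first p characters of w are 0's, so xy (and hence y) consists only of 0's. Write y = 0^k, 1 ≤ k ≤ p.
Pump with i = 2: xy^2z = 0^{p+k} 1^p. Now n = p+k > p = m, so the condition n ≤ m fails. Thus xy^2z ∉ L.
This is a contradiction; hence L is not regular.

0^{p+k} 1^p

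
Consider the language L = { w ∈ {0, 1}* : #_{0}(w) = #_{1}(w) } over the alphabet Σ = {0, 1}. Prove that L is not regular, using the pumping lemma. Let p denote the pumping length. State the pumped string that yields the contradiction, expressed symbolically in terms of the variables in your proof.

0^{p+k} 1^p

Suppose for contradiction that L is regular, and let p be the pumping length.
Choose w = 0^p 1^p ∈ L with |w| = 2p ≥ p.
The pumping lemma gives a decomposition w = xyz where |xy| ≤ p and y is nonempty.
Since the first p symbols of w are all 0's and |xy| ≤ p, y lies entirely in the leading 0-block: y = 0^k for some k with 1 ≤ k ≤ p.
Pump with i = 2: xy^2z = 0^{p+k} 1^p has p+k occurrences of 0 but only p of 1. Since k ≥ 1 the counts differ, so xy^2z ∉ L.
This is a contradiction; hence L is not regular.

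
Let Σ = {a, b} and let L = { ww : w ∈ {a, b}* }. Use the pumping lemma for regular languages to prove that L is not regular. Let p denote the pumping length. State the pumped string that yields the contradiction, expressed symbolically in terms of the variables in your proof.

Suppose for contradiction that L is regular, and let p be the pumping length.
Take w = a^p b^p a^p b^p = uu where u = a^pb^p; then w ∈ L and |w| = 4p ≥ p.
Write w = xyz as guaranteed by the lemma, with |xy| ≤ p and |y| ≥ 1.
Since the first p symbols of w are all a's and |xy| ≤ p, y lies entirely in the leading a-block: y = a^k for some k with 1 ≤ k ≤ p.
Pump with i = 2: xy^2z = a^{p+k} b^p a^p b^p, of length 4p+k. Suppose this equals vv. The string starts with a and ends with b, so v does too; thus the boundary between the two copies of v is a b→a transition. There is exactly one such transition, at position 2p+k, so |v| = 2p+k and |vv| = 4p+2k ≠ 4p+k since k ≥ 1. So xy^2z ∉ L.
Contradiction. Therefore L is not regular.

a^{p+k} b^p a^p b^p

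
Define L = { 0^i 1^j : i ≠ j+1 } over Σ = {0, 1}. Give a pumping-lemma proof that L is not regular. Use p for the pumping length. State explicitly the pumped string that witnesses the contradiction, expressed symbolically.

Toward a contradiction, assume L is regular with pumping length p.
Choose w = 0^p 1^{p+p!-1}. Since p ≠ (p+p!-1)+1 = p+p!, w ∈ L; and |w| ≥ p.
By the pumping lemma, w = xyz with |xy| ≤ p and |y| > 0.
Since the first p symbols of w are all 0's and |xy| ≤ p, y lies entirely in the leading 0-block: y = 0^k for some k with 1 ≤ k ≤ p.
Since 1 ≤ k ≤ p, k divides p!; set t = 1 + p!/k. Then xy^t z has p + (p!/k)·k = p + p! copies of 0. Now the 0-count is p+p! and (1-count)+1 = (p+p!-1)+1 = p+p!, so i ≠ j+1 fails. So xy^t z = 0^{p+p!} 1^{p+p!-1} ∉ L.
Contradiction. Therefore L is not regular.

0^{p+p!} 1^{p+p!-1}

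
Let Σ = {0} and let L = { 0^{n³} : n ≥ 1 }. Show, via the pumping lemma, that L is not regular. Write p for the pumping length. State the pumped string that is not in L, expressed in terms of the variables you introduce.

0^{p³+k}

Toward a contradiction, assume L is regular with pumping length p.
Take w = 0^{p³} ∈ L with |w| = p³ ≥ p.
The pumping lemma gives a decomposition w = xyz where |xy| ≤ p and |y| ≥ 1.
Then y = 0^k for some k with 1 ≤ k ≤ p.
Pump with i = 2: xy^2z = 0^{p³+k}. Since 1 ≤ k ≤ p, p³ < p³+k ≤ p³+p < p³+3p²+3p+1 = (p+1)³, so p³+k is not a perfect cube. So xy^2z ∉ L.
This is a contradiction; hence L is not regular.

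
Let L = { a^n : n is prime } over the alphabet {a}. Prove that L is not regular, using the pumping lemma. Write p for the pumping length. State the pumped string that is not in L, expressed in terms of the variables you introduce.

Assume L is regular. Let p be the pumping length given by the pumping lemma.
Let q be a prime with q ≥ p+2 (infinitely many primes exist), and take w = a^q ∈ L with |w| = q ≥ p.
By the pumping lemma, w = xyz with |xy| ≤ p and |y| > 0.
Then y = a^k for some k with 1 ≤ k ≤ p.
Since 1 ≤ k ≤ p, |xz| = q-k. Pump with i = q+1: |xy^{q+1}z| = (q-k)+(q+1)k = q+qk = q(1+k), which is composite (both factors ≥ 2). So xy^{q+1}z = a^{q(1+k)} ∉ L.
This is a contradiction; hence L is not regular.

a^{q(1+k)}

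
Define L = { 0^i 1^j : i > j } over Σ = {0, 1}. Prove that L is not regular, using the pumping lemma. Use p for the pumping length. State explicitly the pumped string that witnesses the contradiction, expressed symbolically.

0^{p+1-k} 1^p

Toward a contradiction, assume L is regular with pumping length p.
Choose w = 0^{p+1} 1^p ∈ L, with |w| = 2p+1 ≥ p.
By the pumping lemma, w = xyz with |xy| ≤ p and |y| > 0.
The first p characters of w are 0's, so xy (and hence y) consists only of 0's. Write y = 0^k, 1 ≤ k ≤ p.
Consider xy^0z = xz = 0^{p+1-k} 1^p. Since k ≥ 1, the 0-count p+1-k is at most p, so i > j fails; thus xz ∉ L.
This is a contradiction; hence L is not regular.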